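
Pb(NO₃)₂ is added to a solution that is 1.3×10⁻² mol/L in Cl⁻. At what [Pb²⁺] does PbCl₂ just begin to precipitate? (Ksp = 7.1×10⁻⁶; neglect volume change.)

Precipitation of each salt begins when its ion product equals Ksp.
PbCl₂(s) ⇌ Pb²⁺(aq) + 2 Cl⁻(aq)
Ksp = [Pb²⁺][Cl⁻]^2 = [Pb²⁺](1.3×10⁻²)^2
[Pb²⁺] = 7.1×10⁻⁶ / (1.3×10⁻²)^2 = 4.2×10⁻²
[Pb²⁺] = 4.2×10⁻² mol/L

4.2×10⁻² M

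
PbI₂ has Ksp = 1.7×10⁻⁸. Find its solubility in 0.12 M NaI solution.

PbI₂(s) ⇌ Pb²⁺(aq) + 2 I⁻(aq)
With I⁻ already at 0.12 M and s small, take [I⁻] ≈ 0.12 M and [Pb²⁺] = s.
Ksp = [Pb²⁺][I⁻]^2 = s(0.12)^2
s = 1.7×10⁻⁸ / (0.12)^2 = 1.2×10⁻⁶
s = 1.2×10⁻⁶ M

1.2×10⁻⁶ M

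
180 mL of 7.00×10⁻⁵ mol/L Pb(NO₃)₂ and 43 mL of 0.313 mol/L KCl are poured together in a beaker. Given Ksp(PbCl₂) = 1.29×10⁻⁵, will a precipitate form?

No

The combined volume is 223 mL.
[Pb²⁺] = (7.00×10⁻⁵)(180)/223 = 5.65×10⁻⁵ mol/L
[Cl⁻] = (0.313)(43)/223 = 6.04×10⁻² mol/L
Q = [Pb²⁺][Cl⁻]^2 = 2.06×10⁻⁷
Since Q (2.06×10⁻⁷) is less than Ksp (1.29×10⁻⁵), no PbCl₂ precipitates.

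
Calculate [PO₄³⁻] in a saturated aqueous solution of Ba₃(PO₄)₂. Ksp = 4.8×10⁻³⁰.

1.1×10⁻⁶ M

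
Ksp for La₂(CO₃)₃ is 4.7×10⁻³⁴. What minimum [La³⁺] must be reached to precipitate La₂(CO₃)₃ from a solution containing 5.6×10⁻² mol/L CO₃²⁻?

A salt starts to precipitate once the ion product Q reaches its Ksp.
La₂(CO₃)₃(s) ⇌ 2 La³⁺(aq) + 3 CO₃²⁻(aq)
Ksp = [La³⁺]^2[CO₃²⁻]^3 = [La³⁺]^2(5.6×10⁻²)^3
[La³⁺]^2 = 4.7×10⁻³⁴ / (5.6×10⁻²)^3 = 2.7×10⁻³⁰
[La³⁺] = 1.6×10⁻¹⁵ mol/L

1.6×10⁻¹⁵ M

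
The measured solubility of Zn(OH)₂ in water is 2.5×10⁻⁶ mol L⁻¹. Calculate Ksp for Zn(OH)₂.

Ksp = 6.3×10⁻¹⁷

Zn(OH)₂(s) ⇌ Zn²⁺(aq) + 2 OH⁻(aq)
If s mol/L of Zn(OH)₂ dissolves, [Zn²⁺] = s and [OH⁻] = 2s.
Ksp = [Zn²⁺][OH⁻]^2 = s · (2s)^2 = 4s^3
Ksp = 4 × (2.5×10⁻⁶)^3 = 6.3×10⁻¹⁷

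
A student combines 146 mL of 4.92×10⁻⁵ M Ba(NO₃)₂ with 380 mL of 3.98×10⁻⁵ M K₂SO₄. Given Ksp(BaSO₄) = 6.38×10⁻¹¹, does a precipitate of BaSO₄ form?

After mixing, V = 146 mL + 380 mL = 526 mL.
[Ba²⁺] = (4.92×10⁻⁵)(146)/526 = 1.37×10⁻⁵ M
[SO₄²⁻] = (3.98×10⁻⁵)(380)/526 = 2.88×10⁻⁵ M
Q = [Ba²⁺][SO₄²⁻] = 3.93×10⁻¹⁰
Since Q (3.93×10⁻¹⁰) exceeds Ksp (6.38×10⁻¹¹), BaSO₄ will precipitate.

Yes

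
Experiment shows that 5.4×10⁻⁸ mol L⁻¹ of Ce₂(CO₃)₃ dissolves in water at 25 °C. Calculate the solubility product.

Ksp = 5.0×10⁻³⁵

Ce₂(CO₃)₃(s) ⇌ 2 Ce³⁺(aq) + 3 CO₃²⁻(aq)
With molar solubility s: [Ce³⁺] = 2s, [CO₃²⁻] = 3s.
Ksp = [Ce³⁺]^2[CO₃²⁻]^3 = (2s)^2 · (3s)^3 = 108s^5
Ksp = 108 × (5.4×10⁻⁸)^5 = 5.0×10⁻³⁵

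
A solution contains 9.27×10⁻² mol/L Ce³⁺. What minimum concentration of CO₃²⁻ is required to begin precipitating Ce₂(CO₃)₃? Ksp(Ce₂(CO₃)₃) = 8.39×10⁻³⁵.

2.14×10⁻¹¹ M

Precipitation of each salt begins when its ion product equals Ksp.
Ce₂(CO₃)₃(s) ⇌ 2 Ce³⁺(aq) + 3 CO₃²⁻(aq)
Ksp = [Ce³⁺]^2[CO₃²⁻]^3 = [CO₃²⁻]^3(9.27×10⁻²)^2
[CO₃²⁻]^3 = 8.39×10⁻³⁵ / (9.27×10⁻²)^2 = 9.76×10⁻³³
[CO₃²⁻] = 2.14×10⁻¹¹ mol/L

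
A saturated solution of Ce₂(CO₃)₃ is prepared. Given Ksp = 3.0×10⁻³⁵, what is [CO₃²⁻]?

Ce₂(CO₃)₃(s) ⇌ 2 Ce³⁺(aq) + 3 CO₃²⁻(aq)
With molar solubility s: [Ce³⁺] = 2s, [CO₃²⁻] = 3s.
Ksp = [Ce³⁺]^2[CO₃²⁻]^3 = (2s)^2 · (3s)^3 = 108s^5 = 3.0×10⁻³⁵
s = 4.9×10⁻⁸ mol/L
[CO₃²⁻] = 3s = 1.5×10⁻⁷ mol/L

1.5×10⁻⁷ M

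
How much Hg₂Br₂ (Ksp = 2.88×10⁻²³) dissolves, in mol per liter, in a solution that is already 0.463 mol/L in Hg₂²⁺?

3.94×10⁻¹² M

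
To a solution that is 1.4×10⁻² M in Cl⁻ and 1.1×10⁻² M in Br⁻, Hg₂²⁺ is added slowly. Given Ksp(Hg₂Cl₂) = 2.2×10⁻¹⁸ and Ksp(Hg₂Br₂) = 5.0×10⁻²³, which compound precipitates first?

Hg₂Br₂

Each salt precipitates once Q = Ksp for that salt.
For Hg₂Cl₂: [Hg₂²⁺] = (Ksp/[Cl⁻]^2) = 1.1×10⁻¹⁴ M
For Hg₂Br₂: [Hg₂²⁺] = (Ksp/[Br⁻]^2) = 4.1×10⁻¹⁹ M
The smaller threshold [Hg₂²⁺] is reached first, so Hg₂Br₂ precipitates first.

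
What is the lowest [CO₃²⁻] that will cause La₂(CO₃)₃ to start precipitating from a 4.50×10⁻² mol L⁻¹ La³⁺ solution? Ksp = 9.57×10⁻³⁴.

7.79×10⁻¹¹ M

Each salt precipitates once Q = Ksp for that salt.
La₂(CO₃)₃(s) ⇌ 2 La³⁺(aq) + 3 CO₃²⁻(aq)
Ksp = [La³⁺]^2[CO₃²⁻]^3 = [CO₃²⁻]^3(4.50×10⁻²)^2
[CO₃²⁻]^3 = 9.57×10⁻³⁴ / (4.50×10⁻²)^2 = 4.73×10⁻³¹
[CO₃²⁻] = 7.79×10⁻¹¹ mol L⁻¹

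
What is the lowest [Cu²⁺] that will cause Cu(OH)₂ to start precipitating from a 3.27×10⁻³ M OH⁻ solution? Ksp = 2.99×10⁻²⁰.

Each salt precipitates once Q = Ksp for that salt.
Cu(OH)₂(s) ⇌ Cu²⁺(aq) + 2 OH⁻(aq)
Ksp = [Cu²⁺][OH⁻]^2 = [Cu²⁺](3.27×10⁻³)^2
[Cu²⁺] = 2.99×10⁻²⁰ / (3.27×10⁻³)^2 = 2.80×10⁻¹⁵
[Cu²⁺] = 2.80×10⁻¹⁵ M

2.80×10⁻¹⁵ M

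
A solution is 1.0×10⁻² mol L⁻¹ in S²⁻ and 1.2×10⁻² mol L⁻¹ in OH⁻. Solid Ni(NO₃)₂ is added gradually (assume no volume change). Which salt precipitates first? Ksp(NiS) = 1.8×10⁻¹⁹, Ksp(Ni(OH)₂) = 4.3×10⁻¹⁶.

NiS

Each salt precipitates once Q = Ksp for that salt.
For NiS: [Ni²⁺] = (Ksp/[S²⁻]) = 1.8×10⁻¹⁷ mol L⁻¹
For Ni(OH)₂: [Ni²⁺] = (Ksp/[OH⁻]^2) = 3.0×10⁻¹² mol L⁻¹
The smaller threshold [Ni²⁺] is reached first, so NiS precipitates first.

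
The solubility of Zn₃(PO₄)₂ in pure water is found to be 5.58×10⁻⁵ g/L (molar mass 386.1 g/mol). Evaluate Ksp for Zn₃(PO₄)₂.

s = (5.58×10⁻⁵ g L⁻¹)/(386.1 g mol⁻¹) = 1.4452×10⁻⁷ M
Zn₃(PO₄)₂(s) ⇌ 3 Zn²⁺(aq) + 2 PO₄³⁻(aq)
With molar solubility s: [Zn²⁺] = 3s, [PO₄³⁻] = 2s.
Ksp = [Zn²⁺]^3[PO₄³⁻]^2 = (3s)^3 · (2s)^2 = 108s^5
Ksp = 108 × (1.4452×10⁻⁷)^5 = 6.81×10⁻³³

Ksp = 6.81×10⁻³³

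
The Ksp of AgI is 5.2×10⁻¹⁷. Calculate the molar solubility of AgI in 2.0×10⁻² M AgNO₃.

AgI(s) ⇌ Ag⁺(aq) + I⁻(aq)
The solution already contains Ag⁺ at 2.0×10⁻² M. Let s be the molar solubility of AgI.
[Ag⁺] ≈ 2.0×10⁻² M (common ion dominates); [I⁻] = s.
Ksp = [Ag⁺][I⁻] = (2.0×10⁻²)s
s = 5.2×10⁻¹⁷ / (2.0×10⁻²) = 2.6×10⁻¹⁵
s = 2.6×10⁻¹⁵ M

2.6×10⁻¹⁵ M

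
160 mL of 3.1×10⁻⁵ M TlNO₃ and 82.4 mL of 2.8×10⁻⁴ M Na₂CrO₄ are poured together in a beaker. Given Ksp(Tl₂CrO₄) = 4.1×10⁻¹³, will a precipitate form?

After mixing, V = 160 mL + 82.4 mL = 242.4 mL.
[Tl⁺] = (3.1×10⁻⁵)(160)/242.4 = 2.0×10⁻⁵ M
[CrO₄²⁻] = (2.8×10⁻⁴)(82.4)/242.4 = 9.5×10⁻⁵ M
Q = [Tl⁺]^2[CrO₄²⁻] = 4.0×10⁻¹⁴
Q < Ksp (4.0×10⁻¹⁴ vs 4.1×10⁻¹³); the solution remains unsaturated and no precipitate forms.

No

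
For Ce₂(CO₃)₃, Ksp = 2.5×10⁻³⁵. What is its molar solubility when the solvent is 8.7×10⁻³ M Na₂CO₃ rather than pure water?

Ce₂(CO₃)₃(s) ⇌ 2 Ce³⁺(aq) + 3 CO₃²⁻(aq)
Let s be the solubility of Ce₂(CO₃)₃ here. The common ion gives [CO₃²⁻] ≈ 8.7×10⁻³ M, and [Ce³⁺] = 2s.
Ksp = [Ce³⁺]^2[CO₃²⁻]^3 = (2s)^2(8.7×10⁻³)^3
(2s)^2 = 2.5×10⁻³⁵ / (8.7×10⁻³)^3 = 3.8×10⁻²⁹
s = 3.1×10⁻¹⁵ M

3.1×10⁻¹⁵ M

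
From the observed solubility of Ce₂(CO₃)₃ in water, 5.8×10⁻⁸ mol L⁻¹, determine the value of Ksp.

Ksp = 7.1×10⁻³⁵

Ce₂(CO₃)₃(s) ⇌ 2 Ce³⁺(aq) + 3 CO₃²⁻(aq)
Let s be the molar solubility. Then [Ce³⁺] = 2s and [CO₃²⁻] = 3s.
Ksp = [Ce³⁺]^2[CO₃²⁻]^3 = (2s)^2 · (3s)^3 = 108s^5
Ksp = 108 × (5.8×10⁻⁸)^5 = 7.1×10⁻³⁵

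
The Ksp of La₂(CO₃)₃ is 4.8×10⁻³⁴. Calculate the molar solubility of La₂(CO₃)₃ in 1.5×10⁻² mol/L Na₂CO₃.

6.0×10⁻¹⁵ M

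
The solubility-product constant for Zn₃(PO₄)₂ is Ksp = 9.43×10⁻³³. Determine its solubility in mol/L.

Zn₃(PO₄)₂(s) ⇌ 3 Zn²⁺(aq) + 2 PO₄³⁻(aq)
With molar solubility s: [Zn²⁺] = 3s, [PO₄³⁻] = 2s.
Ksp = [Zn²⁺]^3[PO₄³⁻]^2 = (3s)^3 · (2s)^2 = 108s^5
108s^5 = 9.43×10⁻³³  ⇒  s^5 = 8.73×10⁻³⁵
s = (8.73×10⁻³⁵)^(1/5) = 1.54×10⁻⁷ mol/L

1.54×10⁻⁷ M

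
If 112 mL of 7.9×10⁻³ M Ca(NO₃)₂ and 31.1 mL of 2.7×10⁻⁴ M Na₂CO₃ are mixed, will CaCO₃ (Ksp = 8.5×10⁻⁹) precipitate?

Yes

The combined volume is 143.1 mL.
[Ca²⁺] = (7.9×10⁻³)(112)/143.1 = 6.2×10⁻³ M
[CO₃²⁻] = (2.7×10⁻⁴)(31.1)/143.1 = 5.9×10⁻⁵ M
Q = [Ca²⁺][CO₃²⁻] = 3.6×10⁻⁷
Q = 3.6×10⁻⁷ > Ksp = 8.5×10⁻⁹, so the solution is supersaturated and CaCO₃ precipitates.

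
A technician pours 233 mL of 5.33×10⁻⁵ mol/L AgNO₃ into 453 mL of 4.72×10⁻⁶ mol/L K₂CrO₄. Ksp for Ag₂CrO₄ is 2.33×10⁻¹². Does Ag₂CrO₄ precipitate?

No

After mixing, V = 233 mL + 453 mL = 686 mL.
[Ag⁺] = (5.33×10⁻⁵)(233)/686 = 1.81×10⁻⁵ mol/L
[CrO₄²⁻] = (4.72×10⁻⁶)(453)/686 = 3.12×10⁻⁶ mol/L
Q = [Ag⁺]^2[CrO₄²⁻] = 1.02×10⁻¹⁵
Since Q (1.02×10⁻¹⁵) is less than Ksp (2.33×10⁻¹²), no Ag₂CrO₄ precipitates.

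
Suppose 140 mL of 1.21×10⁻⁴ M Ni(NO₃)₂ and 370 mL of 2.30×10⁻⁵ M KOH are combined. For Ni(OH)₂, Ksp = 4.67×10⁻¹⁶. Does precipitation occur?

Yes

After mixing, V = 140 mL + 370 mL = 510 mL.
[Ni²⁺] = (1.21×10⁻⁴)(140)/510 = 3.32×10⁻⁵ M
[OH⁻] = (2.30×10⁻⁵)(370)/510 = 1.67×10⁻⁵ M
Q = [Ni²⁺][OH⁻]^2 = 9.25×10⁻¹⁵
Since Q (9.25×10⁻¹⁵) exceeds Ksp (4.67×10⁻¹⁶), Ni(OH)₂ will precipitate.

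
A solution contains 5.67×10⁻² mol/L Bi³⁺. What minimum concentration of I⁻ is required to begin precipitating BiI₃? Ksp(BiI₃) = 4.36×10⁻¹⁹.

The threshold for precipitation is Q = Ksp.
BiI₃(s) ⇌ Bi³⁺(aq) + 3 I⁻(aq)
Ksp = [Bi³⁺][I⁻]^3 = [I⁻]^3(5.67×10⁻²)
[I⁻]^3 = 4.36×10⁻¹⁹ / (5.67×10⁻²) = 7.69×10⁻¹⁸
[I⁻] = 1.97×10⁻⁶ mol/L

1.97×10⁻⁶ M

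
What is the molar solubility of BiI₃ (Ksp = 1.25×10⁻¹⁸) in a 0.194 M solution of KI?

1.71×10⁻¹⁶ M

BiI₃(s) ⇌ Bi³⁺(aq) + 3 I⁻(aq)
I⁻ is already present at 0.194 M. If s mol/L of BiI₃ dissolves, [Bi³⁺] = s while [I⁻] ≈ 0.194 M.
Ksp = [Bi³⁺][I⁻]^3 = s(0.194)^3
s = 1.25×10⁻¹⁸ / (0.194)^3 = 1.71×10⁻¹⁶
s = 1.71×10⁻¹⁶ M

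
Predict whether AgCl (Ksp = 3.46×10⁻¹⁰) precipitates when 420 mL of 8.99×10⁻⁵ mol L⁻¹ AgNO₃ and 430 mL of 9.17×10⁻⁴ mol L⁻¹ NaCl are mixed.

Yes

After mixing, V = 420 mL + 430 mL = 850 mL.
[Ag⁺] = (8.99×10⁻⁵)(420)/850 = 4.44×10⁻⁵ mol L⁻¹
[Cl⁻] = (9.17×10⁻⁴)(430)/850 = 4.64×10⁻⁴ mol L⁻¹
Q = [Ag⁺][Cl⁻] = 2.06×10⁻⁸
Since Q (2.06×10⁻⁸) exceeds Ksp (3.46×10⁻¹⁰), AgCl will precipitate.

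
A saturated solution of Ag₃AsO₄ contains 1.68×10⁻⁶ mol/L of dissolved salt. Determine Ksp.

Ksp = 2.15×10⁻²²

Ag₃AsO₄(s) ⇌ 3 Ag⁺(aq) + AsO₄³⁻(aq)
For each mole of Ag₃AsO₄ that dissolves per liter, [Ag⁺] = 3s and [AsO₄³⁻] = s; let s denote this solubility.
Ksp = [Ag⁺]^3[AsO₄³⁻] = (3s)^3 · s = 27s^4
Ksp = 27 × (1.68×10⁻⁶)^4 = 2.15×10⁻²²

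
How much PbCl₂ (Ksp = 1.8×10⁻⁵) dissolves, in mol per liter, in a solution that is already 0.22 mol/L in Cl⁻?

3.7×10⁻⁴ M

PbCl₂(s) ⇌ Pb²⁺(aq) + 2 Cl⁻(aq)
Let s be the solubility of PbCl₂ here. The common ion gives [Cl⁻] ≈ 0.22 mol/L, and [Pb²⁺] = s.
Ksp = [Pb²⁺][Cl⁻]^2 = s(0.22)^2
s = 1.8×10⁻⁵ / (0.22)^2 = 3.7×10⁻⁴
s = 3.7×10⁻⁴ mol/L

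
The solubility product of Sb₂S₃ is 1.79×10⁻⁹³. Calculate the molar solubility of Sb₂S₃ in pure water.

Sb₂S₃(s) ⇌ 2 Sb³⁺(aq) + 3 S²⁻(aq)
Let s be the molar solubility. Then [Sb³⁺] = 2s and [S²⁻] = 3s.
Ksp = [Sb³⁺]^2[S²⁻]^3 = (2s)^2 · (3s)^3 = 108s^5
108s^5 = 1.79×10⁻⁹³  ⇒  s^5 = 1.66×10⁻⁹⁵
s = (1.66×10⁻⁹⁵)^(1/5) = 1.11×10⁻¹⁹ M

1.11×10⁻¹⁹ M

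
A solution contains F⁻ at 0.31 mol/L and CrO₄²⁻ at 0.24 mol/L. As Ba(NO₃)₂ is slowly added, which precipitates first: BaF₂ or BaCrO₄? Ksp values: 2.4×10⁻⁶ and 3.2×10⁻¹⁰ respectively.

Each salt precipitates once Q = Ksp for that salt.
For BaF₂: [Ba²⁺] = (Ksp/[F⁻]^2) = 2.5×10⁻⁵ mol/L
For BaCrO₄: [Ba²⁺] = (Ksp/[CrO₄²⁻]) = 1.3×10⁻⁹ mol/L
BaCrO₄ requires the lower [Ba²⁺], so it precipitates first.

BaCrO₄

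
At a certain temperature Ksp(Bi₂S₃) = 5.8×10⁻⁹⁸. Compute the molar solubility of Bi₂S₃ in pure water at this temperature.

Bi₂S₃(s) ⇌ 2 Bi³⁺(aq) + 3 S²⁻(aq)
Let s be the molar solubility. Then [Bi³⁺] = 2s and [S²⁻] = 3s.
Ksp = [Bi³⁺]^2[S²⁻]^3 = (2s)^2 · (3s)^3 = 108s^5
108s^5 = 5.8×10⁻⁹⁸  ⇒  s^5 = 5.4×10⁻¹⁰⁰
s = 1.4×10⁻²⁰ M

1.4×10⁻²⁰ M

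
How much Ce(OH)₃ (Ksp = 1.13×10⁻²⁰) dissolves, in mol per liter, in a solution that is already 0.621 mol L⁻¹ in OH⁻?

4.72×10⁻²⁰ M

Ce(OH)₃(s) ⇌ Ce³⁺(aq) + 3 OH⁻(aq)
Let s be the solubility of Ce(OH)₃ here. The common ion gives [OH⁻] ≈ 0.621 mol L⁻¹, and [Ce³⁺] = s.
Ksp = [Ce³⁺][OH⁻]^3 = s(0.621)^3
s = 1.13×10⁻²⁰ / (0.621)^3 = 4.72×10⁻²⁰
s = 4.72×10⁻²⁰ mol L⁻¹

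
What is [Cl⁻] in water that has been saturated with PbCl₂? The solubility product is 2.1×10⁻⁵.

PbCl₂(s) ⇌ Pb²⁺(aq) + 2 Cl⁻(aq)
Call the molar solubility s, so that [Pb²⁺] = s and [Cl⁻] = 2s.
Ksp = [Pb²⁺][Cl⁻]^2 = s · (2s)^2 = 4s^3 = 2.1×10⁻⁵
s = 1.7×10⁻² mol L⁻¹
[Cl⁻] = 2s = 3.5×10⁻² mol L⁻¹

3.5×10⁻² M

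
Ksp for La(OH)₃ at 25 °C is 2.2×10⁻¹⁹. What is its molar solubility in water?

La(OH)₃(s) ⇌ La³⁺(aq) + 3 OH⁻(aq)
Call the molar solubility s, so that [La³⁺] = s and [OH⁻] = 3s.
Ksp = [La³⁺][OH⁻]^3 = s · (3s)^3 = 27s^4
27s^4 = 2.2×10⁻¹⁹  ⇒  s^4 = 8.1×10⁻²¹
s = (8.1×10⁻²¹)^(1/4) = 9.5×10⁻⁶ mol/L

9.5×10⁻⁶ M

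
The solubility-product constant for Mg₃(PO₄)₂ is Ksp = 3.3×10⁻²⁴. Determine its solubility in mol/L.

7.9×10⁻⁶ M

Mg₃(PO₄)₂(s) ⇌ 3 Mg²⁺(aq) + 2 PO₄³⁻(aq)
For each mole of Mg₃(PO₄)₂ that dissolves per liter, [Mg²⁺] = 3s and [PO₄³⁻] = 2s; let s denote this solubility.
Ksp = [Mg²⁺]^3[PO₄³⁻]^2 = (3s)^3 · (2s)^2 = 108s^5
108s^5 = 3.3×10⁻²⁴  ⇒  s^5 = 3.1×10⁻²⁶
s = (3.1×10⁻²⁶)^(1/5) = 7.9×10⁻⁶ mol L⁻¹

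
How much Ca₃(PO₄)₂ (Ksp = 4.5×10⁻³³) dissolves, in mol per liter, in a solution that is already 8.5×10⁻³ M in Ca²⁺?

4.3×10⁻¹⁴ M

Ca₃(PO₄)₂(s) ⇌ 3 Ca²⁺(aq) + 2 PO₄³⁻(aq)
Let s be the solubility of Ca₃(PO₄)₂ here. The common ion gives [Ca²⁺] ≈ 8.5×10⁻³ M, and [PO₄³⁻] = 2s.
Ksp = [Ca²⁺]^3[PO₄³⁻]^2 = (8.5×10⁻³)^3(2s)^2
(2s)^2 = 4.5×10⁻³³ / (8.5×10⁻³)^3 = 7.3×10⁻²⁷
s = 4.3×10⁻¹⁴ M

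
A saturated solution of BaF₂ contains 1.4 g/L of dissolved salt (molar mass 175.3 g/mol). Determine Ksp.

Ksp = 2.0×10⁻⁶

Molar solubility s = (1.4 g/L) / (175.3 g/mol) = 7.986×10⁻³ mol/L
BaF₂(s) ⇌ Ba²⁺(aq) + 2 F⁻(aq)
For each mole of BaF₂ that dissolves per liter, [Ba²⁺] = s and [F⁻] = 2s; let s denote this solubility.
Ksp = [Ba²⁺][F⁻]^2 = s · (2s)^2 = 4s^3
Ksp = 4 × (7.986×10⁻³)^3 = 2.0×10⁻⁶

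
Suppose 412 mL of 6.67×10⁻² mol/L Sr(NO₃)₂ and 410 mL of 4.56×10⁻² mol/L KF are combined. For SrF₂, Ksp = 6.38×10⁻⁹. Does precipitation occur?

Yes

The combined volume is 822 mL.
[Sr²⁺] = (6.67×10⁻²)(412)/822 = 3.34×10⁻² mol/L
[F⁻] = (4.56×10⁻²)(410)/822 = 2.27×10⁻² mol/L
Q = [Sr²⁺][F⁻]^2 = 1.73×10⁻⁵
Because Q > Ksp (1.73×10⁻⁵ vs 6.38×10⁻⁹), a precipitate of SrF₂ forms.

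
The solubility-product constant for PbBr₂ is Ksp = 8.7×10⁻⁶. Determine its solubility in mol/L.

1.3×10⁻² M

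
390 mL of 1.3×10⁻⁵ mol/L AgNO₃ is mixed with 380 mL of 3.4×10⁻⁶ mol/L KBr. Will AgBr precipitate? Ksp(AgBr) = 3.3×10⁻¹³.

Total volume after mixing = 390 + 380 = 770 mL.
[Ag⁺] = (1.3×10⁻⁵)(390)/770 = 6.6×10⁻⁶ mol/L
[Br⁻] = (3.4×10⁻⁶)(380)/770 = 1.7×10⁻⁶ mol/L
Q = [Ag⁺][Br⁻] = 1.1×10⁻¹¹
Since Q (1.1×10⁻¹¹) exceeds Ksp (3.3×10⁻¹³), AgBr will precipitate.

Yes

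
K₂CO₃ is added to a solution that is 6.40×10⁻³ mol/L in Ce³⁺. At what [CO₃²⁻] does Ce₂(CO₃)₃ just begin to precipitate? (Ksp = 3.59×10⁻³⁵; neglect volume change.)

Precipitation begins when Q = Ksp.
Ce₂(CO₃)₃(s) ⇌ 2 Ce³⁺(aq) + 3 CO₃²⁻(aq)
Ksp = [Ce³⁺]^2[CO₃²⁻]^3 = [CO₃²⁻]^3(6.40×10⁻³)^2
[CO₃²⁻]^3 = 3.59×10⁻³⁵ / (6.40×10⁻³)^2 = 8.76×10⁻³¹
[CO₃²⁻] = 9.57×10⁻¹¹ mol/L

9.57×10⁻¹¹ M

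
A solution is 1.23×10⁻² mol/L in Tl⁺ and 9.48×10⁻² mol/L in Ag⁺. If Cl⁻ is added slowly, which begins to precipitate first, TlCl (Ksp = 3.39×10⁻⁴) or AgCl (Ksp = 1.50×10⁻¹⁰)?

AgCl

Precipitation begins when Q = Ksp.
For TlCl: [Cl⁻] = (Ksp/[Tl⁺]) = 2.76×10⁻² mol/L
For AgCl: [Cl⁻] = (Ksp/[Ag⁺]) = 1.58×10⁻⁹ mol/L
AgCl requires the lower [Cl⁻], so it precipitates first.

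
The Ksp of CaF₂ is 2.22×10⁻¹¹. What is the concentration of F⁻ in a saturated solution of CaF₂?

3.54×10⁻⁴ M

CaF₂(s) ⇌ Ca²⁺(aq) + 2 F⁻(aq)
With molar solubility s: [Ca²⁺] = s, [F⁻] = 2s.
Ksp = [Ca²⁺][F⁻]^2 = s · (2s)^2 = 4s^3 = 2.22×10⁻¹¹
s = 1.77×10⁻⁴ M
[F⁻] = 2s = 3.54×10⁻⁴ M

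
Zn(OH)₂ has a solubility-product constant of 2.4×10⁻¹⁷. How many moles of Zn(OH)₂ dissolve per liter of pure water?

1.8×10⁻⁶ M

Zn(OH)₂(s) ⇌ Zn²⁺(aq) + 2 OH⁻(aq)
For each mole of Zn(OH)₂ that dissolves per liter, [Zn²⁺] = s and [OH⁻] = 2s; let s denote this solubility.
Ksp = [Zn²⁺][OH⁻]^2 = s · (2s)^2 = 4s^3
4s^3 = 2.4×10⁻¹⁷  ⇒  s^3 = 6.0×10⁻¹⁸
Taking the 3rd root, s = 1.8×10⁻⁶ M.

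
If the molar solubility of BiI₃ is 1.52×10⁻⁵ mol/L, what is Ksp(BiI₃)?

BiI₃(s) ⇌ Bi³⁺(aq) + 3 I⁻(aq)
If s mol/L of BiI₃ dissolves, [Bi³⁺] = s and [I⁻] = 3s.
Ksp = [Bi³⁺][I⁻]^3 = s · (3s)^3 = 27s^4
Ksp = 27 × (1.52×10⁻⁵)^4 = 1.44×10⁻¹⁸

Ksp = 1.44×10⁻¹⁸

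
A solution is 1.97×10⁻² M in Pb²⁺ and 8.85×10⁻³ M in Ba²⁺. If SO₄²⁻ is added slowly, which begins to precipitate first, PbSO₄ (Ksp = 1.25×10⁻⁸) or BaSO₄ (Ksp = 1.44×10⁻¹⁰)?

BaSO₄

Each salt precipitates once Q = Ksp for that salt.
For PbSO₄: [SO₄²⁻] = (Ksp/[Pb²⁺]) = 6.35×10⁻⁷ M
For BaSO₄: [SO₄²⁻] = (Ksp/[Ba²⁺]) = 1.63×10⁻⁸ M
The smaller threshold [SO₄²⁻] is reached first, so BaSO₄ precipitates first.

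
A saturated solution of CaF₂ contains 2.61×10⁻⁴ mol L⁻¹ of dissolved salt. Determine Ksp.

Ksp = 7.11×10⁻¹¹

CaF₂(s) ⇌ Ca²⁺(aq) + 2 F⁻(aq)
For each mole of CaF₂ that dissolves per liter, [Ca²⁺] = s and [F⁻] = 2s; let s denote this solubility.
Ksp = [Ca²⁺][F⁻]^2 = s · (2s)^2 = 4s^3
Ksp = 4 × (2.61×10⁻⁴)^3 = 7.11×10⁻¹¹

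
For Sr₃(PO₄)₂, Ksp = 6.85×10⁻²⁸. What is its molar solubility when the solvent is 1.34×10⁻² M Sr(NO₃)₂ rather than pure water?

8.44×10⁻¹² M

Sr₃(PO₄)₂(s) ⇌ 3 Sr²⁺(aq) + 2 PO₄³⁻(aq)
Sr²⁺ is already present at 1.34×10⁻² M. If s mol/L of Sr₃(PO₄)₂ dissolves, [PO₄³⁻] = 2s while [Sr²⁺] ≈ 1.34×10⁻² M.
Ksp = [Sr²⁺]^3[PO₄³⁻]^2 = (1.34×10⁻²)^3(2s)^2
(2s)^2 = 6.85×10⁻²⁸ / (1.34×10⁻²)^3 = 2.85×10⁻²²
s = 8.44×10⁻¹² M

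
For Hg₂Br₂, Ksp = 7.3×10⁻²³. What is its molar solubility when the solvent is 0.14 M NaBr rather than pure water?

Hg₂Br₂(s) ⇌ Hg₂²⁺(aq) + 2 Br⁻(aq)
Let s be the solubility of Hg₂Br₂ here. The common ion gives [Br⁻] ≈ 0.14 M, and [Hg₂²⁺] = s.
Ksp = [Hg₂²⁺][Br⁻]^2 = s(0.14)^2
s = 7.3×10⁻²³ / (0.14)^2 = 3.7×10⁻²¹
s = 3.7×10⁻²¹ M

3.7×10⁻²¹ M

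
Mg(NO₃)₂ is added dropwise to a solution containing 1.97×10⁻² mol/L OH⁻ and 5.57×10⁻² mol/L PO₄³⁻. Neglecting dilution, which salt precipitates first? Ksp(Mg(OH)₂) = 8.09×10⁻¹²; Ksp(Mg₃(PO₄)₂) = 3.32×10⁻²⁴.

Mg(OH)₂

A salt starts to precipitate once the ion product Q reaches its Ksp.
For Mg(OH)₂: [Mg²⁺] = (Ksp/[OH⁻]^2) = 2.08×10⁻⁸ mol/L
For Mg₃(PO₄)₂: [Mg²⁺] = (Ksp/[PO₄³⁻]^2)^(1/3) = 1.02×10⁻⁷ mol/L
Since Mg(OH)₂ needs less Mg²⁺ to reach saturation, it precipitates first.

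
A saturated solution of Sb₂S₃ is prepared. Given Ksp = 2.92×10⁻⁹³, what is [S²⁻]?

3.66×10⁻¹⁹ M

Sb₂S₃(s) ⇌ 2 Sb³⁺(aq) + 3 S²⁻(aq)
With molar solubility s: [Sb³⁺] = 2s, [S²⁻] = 3s.
Ksp = [Sb³⁺]^2[S²⁻]^3 = (2s)^2 · (3s)^3 = 108s^5 = 2.92×10⁻⁹³
s = 1.22×10⁻¹⁹ mol L⁻¹
[S²⁻] = 3s = 3.66×10⁻¹⁹ mol L⁻¹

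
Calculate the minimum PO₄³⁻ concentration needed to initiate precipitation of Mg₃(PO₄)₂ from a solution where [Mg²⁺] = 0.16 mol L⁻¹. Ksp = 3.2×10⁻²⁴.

A salt starts to precipitate once the ion product Q reaches its Ksp.
Mg₃(PO₄)₂(s) ⇌ 3 Mg²⁺(aq) + 2 PO₄³⁻(aq)
Ksp = [Mg²⁺]^3[PO₄³⁻]^2 = [PO₄³⁻]^2(0.16)^3
[PO₄³⁻]^2 = 3.2×10⁻²⁴ / (0.16)^3 = 7.8×10⁻²²
[PO₄³⁻] = 2.8×10⁻¹¹ mol L⁻¹

2.8×10⁻¹¹ M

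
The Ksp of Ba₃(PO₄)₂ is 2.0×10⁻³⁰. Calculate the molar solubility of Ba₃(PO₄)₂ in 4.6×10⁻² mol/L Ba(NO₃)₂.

Ba₃(PO₄)₂(s) ⇌ 3 Ba²⁺(aq) + 2 PO₄³⁻(aq)
Ba²⁺ is already present at 4.6×10⁻² mol/L. If s mol/L of Ba₃(PO₄)₂ dissolves, [PO₄³⁻] = 2s while [Ba²⁺] ≈ 4.6×10⁻² mol/L.
Ksp = [Ba²⁺]^3[PO₄³⁻]^2 = (4.6×10⁻²)^3(2s)^2
(2s)^2 = 2.0×10⁻³⁰ / (4.6×10⁻²)^3 = 2.1×10⁻²⁶
s = 7.2×10⁻¹⁴ mol/L

7.2×10⁻¹⁴ M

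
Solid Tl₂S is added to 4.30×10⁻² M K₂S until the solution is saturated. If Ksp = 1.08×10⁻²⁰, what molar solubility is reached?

2.51×10⁻¹⁰ M

Tl₂S(s) ⇌ 2 Tl⁺(aq) + S²⁻(aq)
With S²⁻ already at 4.30×10⁻² M and s small, take [S²⁻] ≈ 4.30×10⁻² M and [Tl⁺] = 2s.
Ksp = [Tl⁺]^2[S²⁻] = (2s)^2(4.30×10⁻²)
(2s)^2 = 1.08×10⁻²⁰ / (4.30×10⁻²) = 2.51×10⁻¹⁹
s = 2.51×10⁻¹⁰ M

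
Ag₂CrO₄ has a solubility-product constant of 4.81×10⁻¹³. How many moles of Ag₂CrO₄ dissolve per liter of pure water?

Ag₂CrO₄(s) ⇌ 2 Ag⁺(aq) + CrO₄²⁻(aq)
With molar solubility s: [Ag⁺] = 2s, [CrO₄²⁻] = s.
Ksp = [Ag⁺]^2[CrO₄²⁻] = (2s)^2 · s = 4s^3
4s^3 = 4.81×10⁻¹³  ⇒  s^3 = 1.20×10⁻¹³
s = (1.20×10⁻¹³)^(1/3) = 4.94×10⁻⁵ mol/L

4.94×10⁻⁵ M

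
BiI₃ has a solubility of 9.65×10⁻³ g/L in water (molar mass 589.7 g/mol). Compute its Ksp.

s = (9.65×10⁻³ g L⁻¹)/(589.7 g mol⁻¹) = 1.6364×10⁻⁵ M
BiI₃(s) ⇌ Bi³⁺(aq) + 3 I⁻(aq)
With molar solubility s: [Bi³⁺] = s, [I⁻] = 3s.
Ksp = [Bi³⁺][I⁻]^3 = s · (3s)^3 = 27s^4
Ksp = 27 × (1.6364×10⁻⁵)^4 = 1.94×10⁻¹⁸

Ksp = 1.94×10⁻¹⁸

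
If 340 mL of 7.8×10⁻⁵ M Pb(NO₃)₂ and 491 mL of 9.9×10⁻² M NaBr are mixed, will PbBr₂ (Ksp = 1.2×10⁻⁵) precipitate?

No

The combined volume is 831 mL.
[Pb²⁺] = (7.8×10⁻⁵)(340)/831 = 3.2×10⁻⁵ M
[Br⁻] = (9.9×10⁻²)(491)/831 = 5.8×10⁻² M
Q = [Pb²⁺][Br⁻]^2 = 1.1×10⁻⁷
Q = 1.1×10⁻⁷ < Ksp = 1.2×10⁻⁵, so the solution is unsaturated and no precipitate forms.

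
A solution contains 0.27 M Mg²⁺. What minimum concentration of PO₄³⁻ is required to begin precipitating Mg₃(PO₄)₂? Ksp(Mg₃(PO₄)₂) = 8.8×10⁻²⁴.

A salt starts to precipitate once the ion product Q reaches its Ksp.
Mg₃(PO₄)₂(s) ⇌ 3 Mg²⁺(aq) + 2 PO₄³⁻(aq)
Ksp = [Mg²⁺]^3[PO₄³⁻]^2 = [PO₄³⁻]^2(0.27)^3
[PO₄³⁻]^2 = 8.8×10⁻²⁴ / (0.27)^3 = 4.5×10⁻²²
[PO₄³⁻] = 2.1×10⁻¹¹ M

2.1×10⁻¹¹ M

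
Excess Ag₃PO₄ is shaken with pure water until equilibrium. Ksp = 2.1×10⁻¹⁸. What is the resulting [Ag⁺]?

5.0×10⁻⁵ M

Ag₃PO₄(s) ⇌ 3 Ag⁺(aq) + PO₄³⁻(aq)
Let s be the molar solubility. Then [Ag⁺] = 3s and [PO₄³⁻] = s.
Ksp = [Ag⁺]^3[PO₄³⁻] = (3s)^3 · s = 27s^4 = 2.1×10⁻¹⁸
s = 1.7×10⁻⁵ M
[Ag⁺] = 3s = 5.0×10⁻⁵ M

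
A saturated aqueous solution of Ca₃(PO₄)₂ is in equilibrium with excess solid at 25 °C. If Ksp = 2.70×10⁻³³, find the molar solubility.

1.20×10⁻⁷ M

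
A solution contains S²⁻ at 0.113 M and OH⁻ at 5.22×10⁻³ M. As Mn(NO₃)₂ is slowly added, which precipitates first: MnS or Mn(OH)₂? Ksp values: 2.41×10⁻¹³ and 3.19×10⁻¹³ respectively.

MnS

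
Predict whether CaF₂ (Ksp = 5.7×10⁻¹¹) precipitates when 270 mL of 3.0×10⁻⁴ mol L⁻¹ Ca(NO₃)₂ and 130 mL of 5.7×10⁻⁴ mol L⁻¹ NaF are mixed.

Total volume after mixing = 270 + 130 = 400 mL.
[Ca²⁺] = (3.0×10⁻⁴)(270)/400 = 2.0×10⁻⁴ mol L⁻¹
[F⁻] = (5.7×10⁻⁴)(130)/400 = 1.9×10⁻⁴ mol L⁻¹
Q = [Ca²⁺][F⁻]^2 = 6.9×10⁻¹²
Q < Ksp (6.9×10⁻¹² vs 5.7×10⁻¹¹); the solution remains unsaturated and no precipitate forms.

No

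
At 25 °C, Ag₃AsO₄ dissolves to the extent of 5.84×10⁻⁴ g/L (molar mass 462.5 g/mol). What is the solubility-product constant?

Convert to molarity: s = 5.84×10⁻⁴ / 462.5 = 1.2627×10⁻⁶ mol/L
Ag₃AsO₄(s) ⇌ 3 Ag⁺(aq) + AsO₄³⁻(aq)
Call the molar solubility s, so that [Ag⁺] = 3s and [AsO₄³⁻] = s.
Ksp = [Ag⁺]^3[AsO₄³⁻] = (3s)^3 · s = 27s^4
Ksp = 27 × (1.2627×10⁻⁶)^4 = 6.86×10⁻²³

Ksp = 6.86×10⁻²³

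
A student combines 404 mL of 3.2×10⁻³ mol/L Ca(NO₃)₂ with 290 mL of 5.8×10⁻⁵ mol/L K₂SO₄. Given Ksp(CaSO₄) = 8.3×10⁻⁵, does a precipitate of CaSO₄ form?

The combined volume is 694 mL.
[Ca²⁺] = (3.2×10⁻³)(404)/694 = 1.9×10⁻³ mol/L
[SO₄²⁻] = (5.8×10⁻⁵)(290)/694 = 2.4×10⁻⁵ mol/L
Q = [Ca²⁺][SO₄²⁻] = 4.5×10⁻⁸
Q = 4.5×10⁻⁸ < Ksp = 8.3×10⁻⁵, so the solution is unsaturated and no precipitate forms.

No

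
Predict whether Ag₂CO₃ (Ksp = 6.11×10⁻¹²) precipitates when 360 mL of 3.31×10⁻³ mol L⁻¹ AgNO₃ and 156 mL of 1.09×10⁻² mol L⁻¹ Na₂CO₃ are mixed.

Yes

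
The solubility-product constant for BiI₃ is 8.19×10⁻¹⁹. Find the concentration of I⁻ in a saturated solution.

BiI₃(s) ⇌ Bi³⁺(aq) + 3 I⁻(aq)
Call the molar solubility s, so that [Bi³⁺] = s and [I⁻] = 3s.
Ksp = [Bi³⁺][I⁻]^3 = s · (3s)^3 = 27s^4 = 8.19×10⁻¹⁹
s = 1.32×10⁻⁵ M
[I⁻] = 3s = 3.96×10⁻⁵ M

3.96×10⁻⁵ M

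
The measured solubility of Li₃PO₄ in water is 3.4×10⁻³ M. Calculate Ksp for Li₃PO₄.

Li₃PO₄(s) ⇌ 3 Li⁺(aq) + PO₄³⁻(aq)
Call the molar solubility s, so that [Li⁺] = 3s and [PO₄³⁻] = s.
Ksp = [Li⁺]^3[PO₄³⁻] = (3s)^3 · s = 27s^4
Ksp = 27 × (3.4×10⁻³)^4 = 3.6×10⁻⁹

Ksp = 3.6×10⁻⁹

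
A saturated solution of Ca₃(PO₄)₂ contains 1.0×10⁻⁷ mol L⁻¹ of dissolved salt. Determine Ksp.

Ksp = 1.1×10⁻³³

Ca₃(PO₄)₂(s) ⇌ 3 Ca²⁺(aq) + 2 PO₄³⁻(aq)
Call the molar solubility s, so that [Ca²⁺] = 3s and [PO₄³⁻] = 2s.
Ksp = [Ca²⁺]^3[PO₄³⁻]^2 = (3s)^3 · (2s)^2 = 108s^5
Ksp = 108 × (1.0×10⁻⁷)^5 = 1.1×10⁻³³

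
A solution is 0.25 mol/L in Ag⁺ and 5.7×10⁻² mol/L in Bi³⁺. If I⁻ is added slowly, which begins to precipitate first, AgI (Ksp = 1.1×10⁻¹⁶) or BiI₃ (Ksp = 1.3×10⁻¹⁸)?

Precipitation of each salt begins when its ion product equals Ksp.
For AgI: [I⁻] = (Ksp/[Ag⁺]) = 4.4×10⁻¹⁶ mol/L
For BiI₃: [I⁻] = (Ksp/[Bi³⁺])^(1/3) = 2.8×10⁻⁶ mol/L
AgI requires the lower [I⁻], so it precipitates first.

AgI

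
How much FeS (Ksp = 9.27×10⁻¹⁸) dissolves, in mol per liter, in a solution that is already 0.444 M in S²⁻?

FeS(s) ⇌ Fe²⁺(aq) + S²⁻(aq)
S²⁻ is already present at 0.444 M. If s mol/L of FeS dissolves, [Fe²⁺] = s while [S²⁻] ≈ 0.444 M.
Ksp = [Fe²⁺][S²⁻] = s(0.444)
s = 9.27×10⁻¹⁸ / (0.444) = 2.09×10⁻¹⁷
s = 2.09×10⁻¹⁷ M

2.09×10⁻¹⁷ M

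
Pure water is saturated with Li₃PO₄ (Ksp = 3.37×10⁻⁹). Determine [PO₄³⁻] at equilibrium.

Li₃PO₄(s) ⇌ 3 Li⁺(aq) + PO₄³⁻(aq)
For each mole of Li₃PO₄ that dissolves per liter, [Li⁺] = 3s and [PO₄³⁻] = s; let s denote this solubility.
Ksp = [Li⁺]^3[PO₄³⁻] = (3s)^3 · s = 27s^4 = 3.37×10⁻⁹
s = 3.34×10⁻³ mol/L
[PO₄³⁻] = s = 3.34×10⁻³ mol/L

3.34×10⁻³ M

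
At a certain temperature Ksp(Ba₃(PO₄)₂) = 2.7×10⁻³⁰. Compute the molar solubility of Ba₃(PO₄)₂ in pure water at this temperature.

Ba₃(PO₄)₂(s) ⇌ 3 Ba²⁺(aq) + 2 PO₄³⁻(aq)
If s mol/L of Ba₃(PO₄)₂ dissolves, [Ba²⁺] = 3s and [PO₄³⁻] = 2s.
Ksp = [Ba²⁺]^3[PO₄³⁻]^2 = (3s)^3 · (2s)^2 = 108s^5
108s^5 = 2.7×10⁻³⁰  ⇒  s^5 = 2.5×10⁻³²
s = 4.8×10⁻⁷ mol/L

4.8×10⁻⁷ M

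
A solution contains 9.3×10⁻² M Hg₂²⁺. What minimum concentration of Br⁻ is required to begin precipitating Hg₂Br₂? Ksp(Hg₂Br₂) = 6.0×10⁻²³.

2.5×10⁻¹¹ M

The threshold for precipitation is Q = Ksp.
Hg₂Br₂(s) ⇌ Hg₂²⁺(aq) + 2 Br⁻(aq)
Ksp = [Hg₂²⁺][Br⁻]^2 = [Br⁻]^2(9.3×10⁻²)
[Br⁻]^2 = 6.0×10⁻²³ / (9.3×10⁻²) = 6.5×10⁻²²
[Br⁻] = 2.5×10⁻¹¹ M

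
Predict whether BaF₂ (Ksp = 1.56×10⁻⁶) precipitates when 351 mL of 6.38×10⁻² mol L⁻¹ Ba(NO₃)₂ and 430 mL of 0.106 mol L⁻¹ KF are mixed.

Total volume after mixing = 351 + 430 = 781 mL.
[Ba²⁺] = (6.38×10⁻²)(351)/781 = 2.87×10⁻² mol L⁻¹
[F⁻] = (0.106)(430)/781 = 5.84×10⁻² mol L⁻¹
Q = [Ba²⁺][F⁻]^2 = 9.77×10⁻⁵
Since Q (9.77×10⁻⁵) exceeds Ksp (1.56×10⁻⁶), BaF₂ will precipitate.

Yes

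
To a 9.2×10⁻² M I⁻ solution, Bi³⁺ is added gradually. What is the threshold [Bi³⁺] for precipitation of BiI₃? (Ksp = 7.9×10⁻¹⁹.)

Precipitation of each salt begins when its ion product equals Ksp.
BiI₃(s) ⇌ Bi³⁺(aq) + 3 I⁻(aq)
Ksp = [Bi³⁺][I⁻]^3 = [Bi³⁺](9.2×10⁻²)^3
[Bi³⁺] = 7.9×10⁻¹⁹ / (9.2×10⁻²)^3 = 1.0×10⁻¹⁵
[Bi³⁺] = 1.0×10⁻¹⁵ M

1.0×10⁻¹⁵ M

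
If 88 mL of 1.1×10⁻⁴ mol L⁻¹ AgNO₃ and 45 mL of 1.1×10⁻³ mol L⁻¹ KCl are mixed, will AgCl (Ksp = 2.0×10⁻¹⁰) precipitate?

The combined volume is 133 mL.
[Ag⁺] = (1.1×10⁻⁴)(88)/133 = 7.3×10⁻⁵ mol L⁻¹
[Cl⁻] = (1.1×10⁻³)(45)/133 = 3.7×10⁻⁴ mol L⁻¹
Q = [Ag⁺][Cl⁻] = 2.7×10⁻⁸
Because Q > Ksp (2.7×10⁻⁸ vs 2.0×10⁻¹⁰), a precipitate of AgCl forms.

Yes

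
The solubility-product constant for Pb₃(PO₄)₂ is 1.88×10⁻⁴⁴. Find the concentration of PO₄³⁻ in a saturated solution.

Pb₃(PO₄)₂(s) ⇌ 3 Pb²⁺(aq) + 2 PO₄³⁻(aq)
If s mol/L of Pb₃(PO₄)₂ dissolves, [Pb²⁺] = 3s and [PO₄³⁻] = 2s.
Ksp = [Pb²⁺]^3[PO₄³⁻]^2 = (3s)^3 · (2s)^2 = 108s^5 = 1.88×10⁻⁴⁴
s = 7.05×10⁻¹⁰ mol L⁻¹
[PO₄³⁻] = 2s = 1.41×10⁻⁹ mol L⁻¹

1.41×10⁻⁹ M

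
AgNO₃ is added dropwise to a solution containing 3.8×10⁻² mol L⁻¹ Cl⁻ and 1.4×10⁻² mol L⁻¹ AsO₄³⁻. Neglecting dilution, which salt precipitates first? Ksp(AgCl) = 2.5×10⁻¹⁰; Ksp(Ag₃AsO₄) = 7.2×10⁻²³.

A salt starts to precipitate once the ion product Q reaches its Ksp.
For AgCl: [Ag⁺] = (Ksp/[Cl⁻]) = 6.6×10⁻⁹ mol L⁻¹
For Ag₃AsO₄: [Ag⁺] = (Ksp/[AsO₄³⁻])^(1/3) = 1.7×10⁻⁷ mol L⁻¹
The smaller threshold [Ag⁺] is reached first, so AgCl precipitates first.

AgCl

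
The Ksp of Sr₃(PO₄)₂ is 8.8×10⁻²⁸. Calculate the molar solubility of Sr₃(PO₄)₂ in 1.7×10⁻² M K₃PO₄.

4.8×10⁻⁹ M

Sr₃(PO₄)₂(s) ⇌ 3 Sr²⁺(aq) + 2 PO₄³⁻(aq)
With PO₄³⁻ already at 1.7×10⁻² M and s small, take [PO₄³⁻] ≈ 1.7×10⁻² M and [Sr²⁺] = 3s.
Ksp = [Sr²⁺]^3[PO₄³⁻]^2 = (3s)^3(1.7×10⁻²)^2
(3s)^3 = 8.8×10⁻²⁸ / (1.7×10⁻²)^2 = 3.0×10⁻²⁴
s = 4.8×10⁻⁹ M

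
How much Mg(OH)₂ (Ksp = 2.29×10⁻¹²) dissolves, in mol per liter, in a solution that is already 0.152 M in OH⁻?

9.91×10⁻¹¹ M

Mg(OH)₂(s) ⇌ Mg²⁺(aq) + 2 OH⁻(aq)
The solution already contains OH⁻ at 0.152 M. Let s be the molar solubility of Mg(OH)₂.
[OH⁻] ≈ 0.152 M (common ion dominates); [Mg²⁺] = s.
Ksp = [Mg²⁺][OH⁻]^2 = s(0.152)^2
s = 2.29×10⁻¹² / (0.152)^2 = 9.91×10⁻¹¹
s = 9.91×10⁻¹¹ M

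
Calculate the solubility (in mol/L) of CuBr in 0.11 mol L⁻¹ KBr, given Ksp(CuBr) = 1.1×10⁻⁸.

CuBr(s) ⇌ Cu⁺(aq) + Br⁻(aq)
The solution already contains Br⁻ at 0.11 mol L⁻¹. Let s be the molar solubility of CuBr.
[Br⁻] ≈ 0.11 mol L⁻¹ (common ion dominates); [Cu⁺] = s.
Ksp = [Cu⁺][Br⁻] = s(0.11)
s = 1.1×10⁻⁸ / (0.11) = 1.0×10⁻⁷
s = 1.0×10⁻⁷ mol L⁻¹

1.0×10⁻⁷ M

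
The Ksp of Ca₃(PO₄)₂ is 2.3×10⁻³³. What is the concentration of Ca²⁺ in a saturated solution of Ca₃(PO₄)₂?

Ca₃(PO₄)₂(s) ⇌ 3 Ca²⁺(aq) + 2 PO₄³⁻(aq)
Call the molar solubility s, so that [Ca²⁺] = 3s and [PO₄³⁻] = 2s.
Ksp = [Ca²⁺]^3[PO₄³⁻]^2 = (3s)^3 · (2s)^2 = 108s^5 = 2.3×10⁻³³
s = 1.2×10⁻⁷ mol/L
[Ca²⁺] = 3s = 3.5×10⁻⁷ mol/L

3.5×10⁻⁷ M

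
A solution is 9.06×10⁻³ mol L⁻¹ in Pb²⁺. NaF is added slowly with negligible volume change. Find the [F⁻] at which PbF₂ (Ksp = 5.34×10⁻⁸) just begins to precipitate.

2.43×10⁻³ M

Precipitation of each salt begins when its ion product equals Ksp.
PbF₂(s) ⇌ Pb²⁺(aq) + 2 F⁻(aq)
Ksp = [Pb²⁺][F⁻]^2 = [F⁻]^2(9.06×10⁻³)
[F⁻]^2 = 5.34×10⁻⁸ / (9.06×10⁻³) = 5.89×10⁻⁶
[F⁻] = 2.43×10⁻³ mol L⁻¹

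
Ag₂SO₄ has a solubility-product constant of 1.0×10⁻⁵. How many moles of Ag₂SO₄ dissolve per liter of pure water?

1.4×10⁻² M

Ag₂SO₄(s) ⇌ 2 Ag⁺(aq) + SO₄²⁻(aq)
Let s be the molar solubility. Then [Ag⁺] = 2s and [SO₄²⁻] = s.
Ksp = [Ag⁺]^2[SO₄²⁻] = (2s)^2 · s = 4s^3
4s^3 = 1.0×10⁻⁵  ⇒  s^3 = 2.5×10⁻⁶
s = 1.4×10⁻² M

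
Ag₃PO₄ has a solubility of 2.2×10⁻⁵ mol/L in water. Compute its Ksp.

Ksp = 6.3×10⁻¹⁸

Ag₃PO₄(s) ⇌ 3 Ag⁺(aq) + PO₄³⁻(aq)
If s mol/L of Ag₃PO₄ dissolves, [Ag⁺] = 3s and [PO₄³⁻] = s.
Ksp = [Ag⁺]^3[PO₄³⁻] = (3s)^3 · s = 27s^4
Ksp = 27 × (2.2×10⁻⁵)^4 = 6.3×10⁻¹⁸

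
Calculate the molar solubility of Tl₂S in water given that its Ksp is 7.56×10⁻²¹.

1.24×10⁻⁷ M

Tl₂S(s) ⇌ 2 Tl⁺(aq) + S²⁻(aq)
Let s be the molar solubility. Then [Tl⁺] = 2s and [S²⁻] = s.
Ksp = [Tl⁺]^2[S²⁻] = (2s)^2 · s = 4s^3
4s^3 = 7.56×10⁻²¹  ⇒  s^3 = 1.89×10⁻²¹
s = (1.89×10⁻²¹)^(1/3) = 1.24×10⁻⁷ M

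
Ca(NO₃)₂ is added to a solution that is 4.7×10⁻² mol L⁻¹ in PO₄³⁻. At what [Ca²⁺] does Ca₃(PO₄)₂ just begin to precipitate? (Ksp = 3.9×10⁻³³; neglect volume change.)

Precipitation begins when Q = Ksp.
Ca₃(PO₄)₂(s) ⇌ 3 Ca²⁺(aq) + 2 PO₄³⁻(aq)
Ksp = [Ca²⁺]^3[PO₄³⁻]^2 = [Ca²⁺]^3(4.7×10⁻²)^2
[Ca²⁺]^3 = 3.9×10⁻³³ / (4.7×10⁻²)^2 = 1.8×10⁻³⁰
[Ca²⁺] = 1.2×10⁻¹⁰ mol L⁻¹

1.2×10⁻¹⁰ M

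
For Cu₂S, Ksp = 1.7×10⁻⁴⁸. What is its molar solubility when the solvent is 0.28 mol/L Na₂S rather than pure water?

1.2×10⁻²⁴ M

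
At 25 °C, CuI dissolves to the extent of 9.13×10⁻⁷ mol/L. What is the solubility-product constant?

CuI(s) ⇌ Cu⁺(aq) + I⁻(aq)
Let s be the molar solubility. Then [Cu⁺] = s and [I⁻] = s.
Ksp = [Cu⁺][I⁻] = s · s = s^2
Ksp = (9.13×10⁻⁷)^2 = 8.34×10⁻¹³

Ksp = 8.34×10⁻¹³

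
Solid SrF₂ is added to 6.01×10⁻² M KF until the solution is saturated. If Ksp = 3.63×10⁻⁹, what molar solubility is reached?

SrF₂(s) ⇌ Sr²⁺(aq) + 2 F⁻(aq)
The solution already contains F⁻ at 6.01×10⁻² M. Let s be the molar solubility of SrF₂.
[F⁻] ≈ 6.01×10⁻² M (common ion dominates); [Sr²⁺] = s.
Ksp = [Sr²⁺][F⁻]^2 = s(6.01×10⁻²)^2
s = 3.63×10⁻⁹ / (6.01×10⁻²)^2 = 1.00×10⁻⁶
s = 1.00×10⁻⁶ M

1.00×10⁻⁶ M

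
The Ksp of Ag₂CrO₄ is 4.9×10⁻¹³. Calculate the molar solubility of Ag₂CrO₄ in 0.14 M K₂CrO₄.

9.4×10⁻⁷ M

Ag₂CrO₄(s) ⇌ 2 Ag⁺(aq) + CrO₄²⁻(aq)
The solution already contains CrO₄²⁻ at 0.14 M. Let s be the molar solubility of Ag₂CrO₄.
[CrO₄²⁻] ≈ 0.14 M (common ion dominates); [Ag⁺] = 2s.
Ksp = [Ag⁺]^2[CrO₄²⁻] = (2s)^2(0.14)
(2s)^2 = 4.9×10⁻¹³ / (0.14) = 3.5×10⁻¹²
s = 9.4×10⁻⁷ M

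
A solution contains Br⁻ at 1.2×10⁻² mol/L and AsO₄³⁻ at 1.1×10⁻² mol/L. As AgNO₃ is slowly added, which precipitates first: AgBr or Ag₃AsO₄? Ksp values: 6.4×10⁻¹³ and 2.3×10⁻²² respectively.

AgBr

Precipitation of each salt begins when its ion product equals Ksp.
For AgBr: [Ag⁺] = (Ksp/[Br⁻]) = 5.3×10⁻¹¹ mol/L
For Ag₃AsO₄: [Ag⁺] = (Ksp/[AsO₄³⁻])^(1/3) = 2.8×10⁻⁷ mol/L
The smaller threshold [Ag⁺] is reached first, so AgBr precipitates first.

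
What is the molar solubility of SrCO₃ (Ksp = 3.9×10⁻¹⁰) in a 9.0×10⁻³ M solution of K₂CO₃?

4.3×10⁻⁸ M

SrCO₃(s) ⇌ Sr²⁺(aq) + CO₃²⁻(aq)
The solution already contains CO₃²⁻ at 9.0×10⁻³ M. Let s be the molar solubility of SrCO₃.
[CO₃²⁻] ≈ 9.0×10⁻³ M (common ion dominates); [Sr²⁺] = s.
Ksp = [Sr²⁺][CO₃²⁻] = s(9.0×10⁻³)
s = 3.9×10⁻¹⁰ / (9.0×10⁻³) = 4.3×10⁻⁸
s = 4.3×10⁻⁸ M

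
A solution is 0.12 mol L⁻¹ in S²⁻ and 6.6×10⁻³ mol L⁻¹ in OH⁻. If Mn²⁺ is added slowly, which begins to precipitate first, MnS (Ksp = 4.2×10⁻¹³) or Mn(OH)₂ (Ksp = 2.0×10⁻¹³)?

MnS

Precipitation of each salt begins when its ion product equals Ksp.
For MnS: [Mn²⁺] = (Ksp/[S²⁻]) = 3.5×10⁻¹² mol L⁻¹
For Mn(OH)₂: [Mn²⁺] = (Ksp/[OH⁻]^2) = 4.6×10⁻⁹ mol L⁻¹
Since MnS needs less Mn²⁺ to reach saturation, it precipitates first.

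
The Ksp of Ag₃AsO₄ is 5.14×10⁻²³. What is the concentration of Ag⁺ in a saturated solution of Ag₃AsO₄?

3.52×10⁻⁶ M

Ag₃AsO₄(s) ⇌ 3 Ag⁺(aq) + AsO₄³⁻(aq)
For each mole of Ag₃AsO₄ that dissolves per liter, [Ag⁺] = 3s and [AsO₄³⁻] = s; let s denote this solubility.
Ksp = [Ag⁺]^3[AsO₄³⁻] = (3s)^3 · s = 27s^4 = 5.14×10⁻²³
s = 1.17×10⁻⁶ mol/L
[Ag⁺] = 3s = 3.52×10⁻⁶ mol/L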